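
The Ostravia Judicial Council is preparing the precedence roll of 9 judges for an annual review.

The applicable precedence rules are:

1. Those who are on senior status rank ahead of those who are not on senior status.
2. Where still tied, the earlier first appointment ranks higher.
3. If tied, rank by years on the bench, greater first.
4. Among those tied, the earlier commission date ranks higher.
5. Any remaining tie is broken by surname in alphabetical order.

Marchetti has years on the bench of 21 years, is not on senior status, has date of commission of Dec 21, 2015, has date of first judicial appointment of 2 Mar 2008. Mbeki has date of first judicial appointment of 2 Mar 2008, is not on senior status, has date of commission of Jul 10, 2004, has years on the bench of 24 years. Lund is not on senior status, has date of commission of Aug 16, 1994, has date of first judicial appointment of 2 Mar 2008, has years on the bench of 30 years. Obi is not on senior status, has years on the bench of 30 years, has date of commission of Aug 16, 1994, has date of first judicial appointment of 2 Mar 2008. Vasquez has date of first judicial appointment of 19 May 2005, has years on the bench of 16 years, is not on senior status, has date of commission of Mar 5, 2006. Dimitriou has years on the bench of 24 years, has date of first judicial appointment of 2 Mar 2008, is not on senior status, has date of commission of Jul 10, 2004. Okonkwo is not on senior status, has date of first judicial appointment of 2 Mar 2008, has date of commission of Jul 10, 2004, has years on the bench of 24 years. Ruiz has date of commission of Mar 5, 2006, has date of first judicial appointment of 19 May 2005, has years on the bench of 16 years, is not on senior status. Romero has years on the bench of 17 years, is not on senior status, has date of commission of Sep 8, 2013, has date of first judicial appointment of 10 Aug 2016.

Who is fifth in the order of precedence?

By the first rule: Ruiz, Vasquez, Lund, Obi, Dimitriou, Mbeki, Okonkwo, Marchetti and Romero (each not on senior status).
Among Ruiz, Vasquez, Lund, Obi, Dimitriou, Mbeki, Okonkwo, Marchetti and Romero, by date of first judicial appointment (earlier first): Ruiz and Vasquez (19 May 2005) before Lund, Obi, Dimitriou, Mbeki, Okonkwo and Marchetti (2 Mar 2008) before Romero (10 Aug 2016).
Ruiz and Vasquez both have years on the bench 16 years, so the next rule applies.
Ruiz and Vasquez both have date of commission Mar 5, 2006, so the next rule applies.
Among Ruiz and Vasquez, alphabetically by surname: Ruiz before Vasquez.
Among Lund, Obi, Dimitriou, Mbeki, Okonkwo and Marchetti, by years on the bench (higher first): Lund and Obi (30 years) before Dimitriou, Mbeki and Okonkwo (24 years) before Marchetti (21 years).
Lund and Obi both have date of commission Aug 16, 1994, so the next rule applies.
Among Lund and Obi, alphabetically by surname: Lund before Obi.
Dimitriou, Mbeki and Okonkwo all have date of commission Jul 10, 2004, so the next rule applies.
Among Dimitriou, Mbeki and Okonkwo, alphabetically by surname: Dimitriou before Mbeki before Okonkwo.
Order: Ruiz, Vasquez, Lund, Obi, Dimitriou, Mbeki, Okonkwo, Marchetti, Romero.

Dimitriou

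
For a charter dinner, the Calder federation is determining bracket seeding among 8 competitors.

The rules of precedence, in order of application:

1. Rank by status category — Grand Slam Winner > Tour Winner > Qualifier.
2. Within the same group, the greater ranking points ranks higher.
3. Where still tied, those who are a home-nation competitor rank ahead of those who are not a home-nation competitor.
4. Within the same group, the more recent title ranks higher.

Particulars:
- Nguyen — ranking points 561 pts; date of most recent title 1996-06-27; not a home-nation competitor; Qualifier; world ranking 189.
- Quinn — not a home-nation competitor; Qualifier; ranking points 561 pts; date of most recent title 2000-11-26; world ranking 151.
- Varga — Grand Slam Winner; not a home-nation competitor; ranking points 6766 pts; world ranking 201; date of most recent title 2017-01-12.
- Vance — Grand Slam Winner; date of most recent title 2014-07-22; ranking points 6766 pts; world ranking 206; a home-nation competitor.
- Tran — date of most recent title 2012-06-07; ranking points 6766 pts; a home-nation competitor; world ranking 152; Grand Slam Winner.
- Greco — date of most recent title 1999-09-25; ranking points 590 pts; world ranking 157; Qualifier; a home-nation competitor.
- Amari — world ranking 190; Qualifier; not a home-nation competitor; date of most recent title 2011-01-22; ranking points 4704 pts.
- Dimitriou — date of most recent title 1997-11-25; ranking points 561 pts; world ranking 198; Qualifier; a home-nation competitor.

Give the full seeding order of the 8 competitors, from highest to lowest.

By status category: Vance, Tran and Varga (Grand Slam Winner); then Amari, Greco, Dimitriou, Quinn and Nguyen (Qualifier).
Vance, Tran and Varga all have ranking points 6766 pts, so the next rule applies.
Among Vance, Tran and Varga, a home-nation competitor before not a home-nation competitor: Vance and Tran (a home-nation competitor) before Varga (not a home-nation competitor).
Among Vance and Tran, by date of most recent title (later first): Vance (2014-07-22) before Tran (2012-06-07).
Among Amari, Greco, Dimitriou, Quinn and Nguyen, by ranking points (higher first): Amari (4704 pts) before Greco (590 pts) before Dimitriou, Quinn and Nguyen (561 pts).
Among Dimitriou, Quinn and Nguyen, a home-nation competitor before not a home-nation competitor: Dimitriou (a home-nation competitor) before Quinn and Nguyen (not a home-nation competitor).
Among Quinn and Nguyen, by date of most recent title (later first): Quinn (2000-11-26) before Nguyen (1996-06-27).
Full order: Vance, Tran, Varga, Amari, Greco, Dimitriou, Quinn, Nguyen.

Vance, Tran, Varga, Amari, Greco, Dimitriou, Quinn, Nguyen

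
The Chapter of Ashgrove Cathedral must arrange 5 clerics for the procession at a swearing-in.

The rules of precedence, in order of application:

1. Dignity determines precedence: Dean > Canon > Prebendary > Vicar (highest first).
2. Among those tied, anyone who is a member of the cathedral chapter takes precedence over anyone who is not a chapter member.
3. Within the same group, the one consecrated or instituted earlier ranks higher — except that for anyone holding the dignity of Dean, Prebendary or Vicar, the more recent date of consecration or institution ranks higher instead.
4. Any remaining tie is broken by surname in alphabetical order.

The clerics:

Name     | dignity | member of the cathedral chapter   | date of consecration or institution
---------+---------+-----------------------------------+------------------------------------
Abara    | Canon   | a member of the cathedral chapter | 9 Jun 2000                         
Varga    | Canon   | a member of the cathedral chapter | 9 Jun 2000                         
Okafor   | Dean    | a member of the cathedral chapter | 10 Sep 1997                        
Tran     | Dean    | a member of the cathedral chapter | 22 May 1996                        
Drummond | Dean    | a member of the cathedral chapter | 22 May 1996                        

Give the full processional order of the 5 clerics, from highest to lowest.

Okafor, Drummond, Tran, Abara, Varga

By dignity: Okafor, Drummond and Tran (Dean); then Abara and Varga (Canon).
Okafor, Drummond and Tran are each a member of the cathedral chapter, so the next rule applies.
Among Okafor, Drummond and Tran, by date of consecration or institution (later first) (reversed rule for this group): Okafor (10 Sep 1997) before Drummond and Tran (22 May 1996).
Among Drummond and Tran, alphabetically by surname: Drummond before Tran.
Abara and Varga are each a member of the cathedral chapter, so the next rule applies.
Abara and Varga both have date of consecration or institution 9 Jun 2000, so the next rule applies.
Among Abara and Varga, alphabetically by surname: Abara before Varga.
Full order: Okafor, Drummond, Tran, Abara, Varga.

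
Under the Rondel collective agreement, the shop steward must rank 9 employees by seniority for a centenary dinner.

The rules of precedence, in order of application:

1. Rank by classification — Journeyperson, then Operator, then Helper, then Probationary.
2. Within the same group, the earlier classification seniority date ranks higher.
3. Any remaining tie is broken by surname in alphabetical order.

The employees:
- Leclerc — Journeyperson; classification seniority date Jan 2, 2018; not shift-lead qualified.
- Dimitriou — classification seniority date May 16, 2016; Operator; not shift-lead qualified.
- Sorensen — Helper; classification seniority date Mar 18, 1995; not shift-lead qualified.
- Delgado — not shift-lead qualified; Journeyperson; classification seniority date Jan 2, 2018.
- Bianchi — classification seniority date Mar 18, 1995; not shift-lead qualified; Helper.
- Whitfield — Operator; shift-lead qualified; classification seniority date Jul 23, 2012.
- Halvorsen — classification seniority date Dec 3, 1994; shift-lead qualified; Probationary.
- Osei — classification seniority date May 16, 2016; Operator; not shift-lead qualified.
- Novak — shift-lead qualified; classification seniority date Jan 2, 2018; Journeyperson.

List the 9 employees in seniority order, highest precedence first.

Delgado, Leclerc, Novak, Whitfield, Dimitriou, Osei, Bianchi, Sorensen, Halvorsen

By classification: Delgado, Leclerc and Novak (Journeyperson); then Whitfield, Dimitriou and Osei (Operator); then Bianchi and Sorensen (Helper); then Halvorsen (Probationary).
Delgado, Leclerc and Novak all have classification seniority date Jan 2, 2018, so the next rule applies.
Among Delgado, Leclerc and Novak, alphabetically by surname: Delgado before Leclerc before Novak.
Among Whitfield, Dimitriou and Osei, by classification seniority date (earlier first): Whitfield (Jul 23, 2012) before Dimitriou and Osei (May 16, 2016).
Among Dimitriou and Osei, alphabetically by surname: Dimitriou before Osei.
Bianchi and Sorensen both have classification seniority date Mar 18, 1995, so the next rule applies.
Among Bianchi and Sorensen, alphabetically by surname: Bianchi before Sorensen.
Full order: Delgado, Leclerc, Novak, Whitfield, Dimitriou, Osei, Bianchi, Sorensen, Halvorsen.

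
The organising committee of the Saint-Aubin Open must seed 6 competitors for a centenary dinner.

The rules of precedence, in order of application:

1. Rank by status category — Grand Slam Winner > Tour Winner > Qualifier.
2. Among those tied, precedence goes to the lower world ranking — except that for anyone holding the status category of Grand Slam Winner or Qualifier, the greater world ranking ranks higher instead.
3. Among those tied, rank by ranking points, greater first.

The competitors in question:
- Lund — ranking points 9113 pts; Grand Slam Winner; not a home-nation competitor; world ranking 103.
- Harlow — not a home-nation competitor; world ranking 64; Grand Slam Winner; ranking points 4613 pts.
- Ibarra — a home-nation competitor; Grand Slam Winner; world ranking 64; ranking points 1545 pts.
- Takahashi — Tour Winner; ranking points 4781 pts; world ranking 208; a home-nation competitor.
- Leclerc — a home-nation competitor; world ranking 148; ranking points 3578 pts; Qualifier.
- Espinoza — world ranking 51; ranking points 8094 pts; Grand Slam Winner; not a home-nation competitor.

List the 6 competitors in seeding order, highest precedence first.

By status category: Lund, Harlow, Ibarra and Espinoza (Grand Slam Winner); then Takahashi (Tour Winner); then Leclerc (Qualifier).
Among Lund, Harlow, Ibarra and Espinoza, by world ranking (higher first) (reversed rule for this group): Lund (103) before Harlow and Ibarra (64) before Espinoza (51).
Among Harlow and Ibarra, by ranking points (higher first): Harlow (4613 pts) before Ibarra (1545 pts).
Full order: Lund, Harlow, Ibarra, Espinoza, Takahashi, Leclerc.

Lund, Harlow, Ibarra, Espinoza, Takahashi, Leclerc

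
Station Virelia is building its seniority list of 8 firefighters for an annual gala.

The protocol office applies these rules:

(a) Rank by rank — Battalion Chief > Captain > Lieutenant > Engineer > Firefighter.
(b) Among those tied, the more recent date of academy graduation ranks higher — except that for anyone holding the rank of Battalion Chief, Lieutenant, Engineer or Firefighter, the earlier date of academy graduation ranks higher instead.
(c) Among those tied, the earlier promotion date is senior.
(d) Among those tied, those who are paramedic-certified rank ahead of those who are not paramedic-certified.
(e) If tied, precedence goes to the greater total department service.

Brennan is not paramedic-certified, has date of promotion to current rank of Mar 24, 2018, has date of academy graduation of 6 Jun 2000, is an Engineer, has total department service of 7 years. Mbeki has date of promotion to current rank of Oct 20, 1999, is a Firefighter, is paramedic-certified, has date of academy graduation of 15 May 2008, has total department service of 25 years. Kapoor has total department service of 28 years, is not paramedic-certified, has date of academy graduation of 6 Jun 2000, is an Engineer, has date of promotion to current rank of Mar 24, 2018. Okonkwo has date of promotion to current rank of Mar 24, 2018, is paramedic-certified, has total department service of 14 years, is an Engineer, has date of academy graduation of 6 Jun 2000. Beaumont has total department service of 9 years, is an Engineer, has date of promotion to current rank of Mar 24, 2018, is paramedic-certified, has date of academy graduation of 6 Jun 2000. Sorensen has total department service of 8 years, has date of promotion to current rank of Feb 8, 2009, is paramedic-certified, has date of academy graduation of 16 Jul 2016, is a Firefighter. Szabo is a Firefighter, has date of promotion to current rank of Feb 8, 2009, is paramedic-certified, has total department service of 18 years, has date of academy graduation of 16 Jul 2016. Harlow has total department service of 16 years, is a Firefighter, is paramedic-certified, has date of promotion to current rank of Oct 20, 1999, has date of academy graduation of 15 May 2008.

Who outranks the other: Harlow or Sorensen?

Harlow

By rank: Okonkwo, Beaumont, Kapoor and Brennan (Engineer); then Mbeki, Harlow, Szabo and Sorensen (Firefighter).
Okonkwo, Beaumont, Kapoor and Brennan all have date of academy graduation 6 Jun 2000, so the next rule applies.
Okonkwo, Beaumont, Kapoor and Brennan all have date of promotion to current rank Mar 24, 2018, so the next rule applies.
Among Okonkwo, Beaumont, Kapoor and Brennan, paramedic-certified before not paramedic-certified: Okonkwo and Beaumont (paramedic-certified) before Kapoor and Brennan (not paramedic-certified).
Among Okonkwo and Beaumont, by total department service (higher first): Okonkwo (14 years) before Beaumont (9 years).
Among Kapoor and Brennan, by total department service (higher first): Kapoor (28 years) before Brennan (7 years).
Among Mbeki, Harlow, Szabo and Sorensen, by date of academy graduation (earlier first) (reversed rule for this group): Mbeki and Harlow (15 May 2008) before Szabo and Sorensen (16 Jul 2016).
Mbeki and Harlow both have date of promotion to current rank Oct 20, 1999, so the next rule applies.
Mbeki and Harlow are each paramedic-certified, so the next rule applies.
Among Mbeki and Harlow, by total department service (higher first): Mbeki (25 years) before Harlow (16 years).
Szabo and Sorensen both have date of promotion to current rank Feb 8, 2009, so the next rule applies.
Szabo and Sorensen are each paramedic-certified, so the next rule applies.
Among Szabo and Sorensen, by total department service (higher first): Szabo (18 years) before Sorensen (8 years).
So Harlow takes precedence.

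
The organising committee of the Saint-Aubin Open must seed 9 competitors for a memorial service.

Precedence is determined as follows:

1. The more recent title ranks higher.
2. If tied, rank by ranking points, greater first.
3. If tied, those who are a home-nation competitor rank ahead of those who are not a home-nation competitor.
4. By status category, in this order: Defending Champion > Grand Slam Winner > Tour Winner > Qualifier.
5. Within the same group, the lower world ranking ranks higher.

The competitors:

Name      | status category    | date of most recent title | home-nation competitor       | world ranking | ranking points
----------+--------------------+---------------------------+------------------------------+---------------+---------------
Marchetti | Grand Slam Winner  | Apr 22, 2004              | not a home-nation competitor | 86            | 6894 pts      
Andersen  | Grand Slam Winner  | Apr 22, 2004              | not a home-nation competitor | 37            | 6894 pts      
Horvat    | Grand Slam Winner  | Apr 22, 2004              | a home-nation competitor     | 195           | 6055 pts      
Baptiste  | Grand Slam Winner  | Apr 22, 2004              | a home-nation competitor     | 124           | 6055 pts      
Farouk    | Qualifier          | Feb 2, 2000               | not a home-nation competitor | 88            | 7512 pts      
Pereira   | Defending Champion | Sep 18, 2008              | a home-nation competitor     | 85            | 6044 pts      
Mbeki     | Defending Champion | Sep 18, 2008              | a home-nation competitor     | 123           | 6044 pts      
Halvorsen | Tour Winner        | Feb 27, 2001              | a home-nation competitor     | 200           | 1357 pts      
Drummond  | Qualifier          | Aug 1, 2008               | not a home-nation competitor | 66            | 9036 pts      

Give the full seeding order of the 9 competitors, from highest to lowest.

Pereira, Mbeki, Drummond, Andersen, Marchetti, Baptiste, Horvat, Halvorsen, Farouk

By date of most recent title (later first): Pereira and Mbeki (both Sep 18, 2008); then Drummond (Aug 1, 2008); then Andersen, Marchetti, Baptiste and Horvat (each Apr 22, 2004); then Halvorsen (Feb 27, 2001); then Farouk (Feb 2, 2000).
Pereira and Mbeki both have ranking points 6044 pts, so the next rule applies.
Pereira and Mbeki are each a home-nation competitor, so the next rule applies.
Pereira and Mbeki are each Defending Champion, so the next rule applies.
Among Pereira and Mbeki, by world ranking (lower first): Pereira (85) before Mbeki (123).
Among Andersen, Marchetti, Baptiste and Horvat, by ranking points (higher first): Andersen and Marchetti (6894 pts) before Baptiste and Horvat (6055 pts).
Andersen and Marchetti are each not a home-nation competitor, so the next rule applies.
Andersen and Marchetti are each Grand Slam Winner, so the next rule applies.
Among Andersen and Marchetti, by world ranking (lower first): Andersen (37) before Marchetti (86).
Baptiste and Horvat are each a home-nation competitor, so the next rule applies.
Baptiste and Horvat are each Grand Slam Winner, so the next rule applies.
Among Baptiste and Horvat, by world ranking (lower first): Baptiste (124) before Horvat (195).
Full order: Pereira, Mbeki, Drummond, Andersen, Marchetti, Baptiste, Horvat, Halvorsen, Farouk.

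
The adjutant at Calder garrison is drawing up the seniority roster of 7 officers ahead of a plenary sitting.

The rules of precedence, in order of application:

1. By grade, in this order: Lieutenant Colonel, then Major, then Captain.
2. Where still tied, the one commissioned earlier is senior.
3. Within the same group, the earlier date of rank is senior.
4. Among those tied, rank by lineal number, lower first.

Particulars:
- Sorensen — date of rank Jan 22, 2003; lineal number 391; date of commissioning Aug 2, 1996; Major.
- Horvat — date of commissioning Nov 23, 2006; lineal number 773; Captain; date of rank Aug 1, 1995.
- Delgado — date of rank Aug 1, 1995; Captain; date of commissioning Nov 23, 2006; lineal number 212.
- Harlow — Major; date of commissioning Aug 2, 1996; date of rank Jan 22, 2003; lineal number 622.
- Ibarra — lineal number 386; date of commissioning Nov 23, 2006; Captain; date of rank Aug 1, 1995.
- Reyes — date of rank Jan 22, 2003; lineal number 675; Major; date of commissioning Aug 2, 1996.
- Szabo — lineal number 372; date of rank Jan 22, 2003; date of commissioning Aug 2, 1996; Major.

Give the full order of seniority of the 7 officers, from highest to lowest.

By grade: Szabo, Sorensen, Harlow and Reyes (Major); then Delgado, Ibarra and Horvat (Captain).
Szabo, Sorensen, Harlow and Reyes all have date of commissioning Aug 2, 1996, so the next rule applies.
Szabo, Sorensen, Harlow and Reyes all have date of rank Jan 22, 2003, so the next rule applies.
Among Szabo, Sorensen, Harlow and Reyes, by lineal number (lower first): Szabo (372) before Sorensen (391) before Harlow (622) before Reyes (675).
Delgado, Ibarra and Horvat all have date of commissioning Nov 23, 2006, so the next rule applies.
Delgado, Ibarra and Horvat all have date of rank Aug 1, 1995, so the next rule applies.
Among Delgado, Ibarra and Horvat, by lineal number (lower first): Delgado (212) before Ibarra (386) before Horvat (773).
Full order: Szabo, Sorensen, Harlow, Reyes, Delgado, Ibarra, Horvat.

Szabo, Sorensen, Harlow, Reyes, Delgado, Ibarra, Horvat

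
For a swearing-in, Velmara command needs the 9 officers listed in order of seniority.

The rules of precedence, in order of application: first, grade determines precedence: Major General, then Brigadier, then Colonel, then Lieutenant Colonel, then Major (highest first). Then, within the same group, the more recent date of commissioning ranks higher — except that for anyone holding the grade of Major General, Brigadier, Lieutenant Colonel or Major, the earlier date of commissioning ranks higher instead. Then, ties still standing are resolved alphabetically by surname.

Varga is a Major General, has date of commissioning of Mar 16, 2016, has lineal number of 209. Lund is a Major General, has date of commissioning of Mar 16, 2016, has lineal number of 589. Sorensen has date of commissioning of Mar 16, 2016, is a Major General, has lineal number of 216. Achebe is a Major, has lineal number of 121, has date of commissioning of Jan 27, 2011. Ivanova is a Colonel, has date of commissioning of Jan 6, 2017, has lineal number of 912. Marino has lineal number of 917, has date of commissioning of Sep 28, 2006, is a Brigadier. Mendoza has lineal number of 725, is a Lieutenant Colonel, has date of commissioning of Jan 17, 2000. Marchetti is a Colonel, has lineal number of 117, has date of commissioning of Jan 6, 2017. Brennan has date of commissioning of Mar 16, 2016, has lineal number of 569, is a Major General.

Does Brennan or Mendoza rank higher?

Brennan

By grade: Brennan, Lund, Sorensen and Varga (Major General); then Marino (Brigadier); then Ivanova and Marchetti (Colonel); then Mendoza (Lieutenant Colonel); then Achebe (Major).
Brennan, Lund, Sorensen and Varga all have date of commissioning Mar 16, 2016, so the next rule applies.
Among Brennan, Lund, Sorensen and Varga, alphabetically by surname: Brennan before Lund before Sorensen before Varga.
Ivanova and Marchetti both have date of commissioning Jan 6, 2017, so the next rule applies.
Among Ivanova and Marchetti, alphabetically by surname: Ivanova before Marchetti.
So Brennan takes precedence.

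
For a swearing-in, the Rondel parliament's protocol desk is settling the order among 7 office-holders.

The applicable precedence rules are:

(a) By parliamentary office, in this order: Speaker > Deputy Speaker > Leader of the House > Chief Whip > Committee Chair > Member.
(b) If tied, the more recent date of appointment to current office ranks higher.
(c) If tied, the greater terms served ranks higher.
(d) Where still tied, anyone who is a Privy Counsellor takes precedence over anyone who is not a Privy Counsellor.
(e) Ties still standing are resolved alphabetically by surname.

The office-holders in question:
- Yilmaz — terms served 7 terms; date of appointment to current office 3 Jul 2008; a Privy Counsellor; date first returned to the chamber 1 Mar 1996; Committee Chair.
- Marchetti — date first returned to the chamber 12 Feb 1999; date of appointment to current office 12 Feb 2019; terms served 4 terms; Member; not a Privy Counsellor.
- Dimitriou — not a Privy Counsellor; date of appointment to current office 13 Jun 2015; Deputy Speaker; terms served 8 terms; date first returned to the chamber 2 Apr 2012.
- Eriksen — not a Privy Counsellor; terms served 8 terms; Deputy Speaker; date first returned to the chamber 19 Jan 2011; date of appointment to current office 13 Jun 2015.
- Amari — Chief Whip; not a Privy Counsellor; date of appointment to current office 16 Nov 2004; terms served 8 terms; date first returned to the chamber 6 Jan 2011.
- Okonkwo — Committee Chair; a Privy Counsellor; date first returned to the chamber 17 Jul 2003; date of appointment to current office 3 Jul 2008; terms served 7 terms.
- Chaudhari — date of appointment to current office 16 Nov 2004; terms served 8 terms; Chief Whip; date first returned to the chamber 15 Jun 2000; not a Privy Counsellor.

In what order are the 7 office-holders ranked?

By parliamentary office: Dimitriou and Eriksen (Deputy Speaker); then Amari and Chaudhari (Chief Whip); then Okonkwo and Yilmaz (Committee Chair); then Marchetti (Member).
Dimitriou and Eriksen both have date of appointment to current office 13 Jun 2015, so the next rule applies.
Dimitriou and Eriksen both have terms served 8 terms, so the next rule applies.
Dimitriou and Eriksen are each not a Privy Counsellor, so the next rule applies.
Among Dimitriou and Eriksen, alphabetically by surname: Dimitriou before Eriksen.
Amari and Chaudhari both have date of appointment to current office 16 Nov 2004, so the next rule applies.
Amari and Chaudhari both have terms served 8 terms, so the next rule applies.
Amari and Chaudhari are each not a Privy Counsellor, so the next rule applies.
Among Amari and Chaudhari, alphabetically by surname: Amari before Chaudhari.
Okonkwo and Yilmaz both have date of appointment to current office 3 Jul 2008, so the next rule applies.
Okonkwo and Yilmaz both have terms served 7 terms, so the next rule applies.
Okonkwo and Yilmaz are each a Privy Counsellor, so the next rule applies.
Among Okonkwo and Yilmaz, alphabetically by surname: Okonkwo before Yilmaz.
Full order: Dimitriou, Eriksen, Amari, Chaudhari, Okonkwo, Yilmaz, Marchetti.

Dimitriou, Eriksen, Amari, Chaudhari, Okonkwo, Yilmaz, Marchetti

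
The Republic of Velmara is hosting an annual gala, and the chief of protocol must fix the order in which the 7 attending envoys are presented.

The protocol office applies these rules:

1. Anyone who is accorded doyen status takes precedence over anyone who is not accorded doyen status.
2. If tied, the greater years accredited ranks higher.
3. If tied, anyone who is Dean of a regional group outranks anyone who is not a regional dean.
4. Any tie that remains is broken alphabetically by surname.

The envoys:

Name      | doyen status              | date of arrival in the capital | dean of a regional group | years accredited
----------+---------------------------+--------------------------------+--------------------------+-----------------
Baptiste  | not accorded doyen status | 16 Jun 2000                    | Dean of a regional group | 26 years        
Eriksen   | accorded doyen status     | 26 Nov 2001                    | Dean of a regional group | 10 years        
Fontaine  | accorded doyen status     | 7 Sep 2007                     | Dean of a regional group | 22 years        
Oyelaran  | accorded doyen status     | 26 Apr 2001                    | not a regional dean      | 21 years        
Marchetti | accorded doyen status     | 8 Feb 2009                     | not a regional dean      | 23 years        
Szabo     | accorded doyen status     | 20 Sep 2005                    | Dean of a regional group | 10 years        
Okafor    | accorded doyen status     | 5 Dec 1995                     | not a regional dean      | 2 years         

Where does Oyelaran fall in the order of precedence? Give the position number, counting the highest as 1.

3

By the first rule: Marchetti, Fontaine, Oyelaran, Eriksen, Szabo and Okafor (each accorded doyen status); then Baptiste (not accorded doyen status).
Among Marchetti, Fontaine, Oyelaran, Eriksen, Szabo and Okafor, by years accredited (higher first): Marchetti (23 years) before Fontaine (22 years) before Oyelaran (21 years) before Eriksen and Szabo (10 years) before Okafor (2 years).
Eriksen and Szabo are each Dean of a regional group, so the next rule applies.
Among Eriksen and Szabo, alphabetically by surname: Eriksen before Szabo.
Order: Marchetti, Fontaine, Oyelaran, Eriksen, Szabo, Okafor, Baptiste. So position 3.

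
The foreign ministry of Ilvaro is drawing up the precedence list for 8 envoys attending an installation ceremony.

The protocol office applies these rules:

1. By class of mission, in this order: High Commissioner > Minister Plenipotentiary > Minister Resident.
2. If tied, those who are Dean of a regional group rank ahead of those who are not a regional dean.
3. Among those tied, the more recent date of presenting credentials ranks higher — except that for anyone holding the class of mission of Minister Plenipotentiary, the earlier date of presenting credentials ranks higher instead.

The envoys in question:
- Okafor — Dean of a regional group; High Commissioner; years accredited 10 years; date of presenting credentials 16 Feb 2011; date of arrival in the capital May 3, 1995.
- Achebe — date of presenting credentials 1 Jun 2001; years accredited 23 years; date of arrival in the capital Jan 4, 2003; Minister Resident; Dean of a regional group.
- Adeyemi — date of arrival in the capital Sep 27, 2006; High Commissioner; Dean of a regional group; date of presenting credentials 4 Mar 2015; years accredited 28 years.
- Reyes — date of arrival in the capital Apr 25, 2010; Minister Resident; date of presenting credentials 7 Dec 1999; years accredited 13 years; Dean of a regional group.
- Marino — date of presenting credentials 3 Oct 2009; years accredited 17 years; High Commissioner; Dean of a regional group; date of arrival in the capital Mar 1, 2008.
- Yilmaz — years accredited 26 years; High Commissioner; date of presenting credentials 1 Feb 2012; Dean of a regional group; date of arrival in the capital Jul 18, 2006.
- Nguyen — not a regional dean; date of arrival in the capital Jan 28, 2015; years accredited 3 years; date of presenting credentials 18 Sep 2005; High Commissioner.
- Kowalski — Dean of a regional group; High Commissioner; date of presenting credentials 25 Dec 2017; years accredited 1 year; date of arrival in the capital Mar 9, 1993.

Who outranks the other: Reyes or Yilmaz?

By class of mission: Kowalski, Adeyemi, Yilmaz, Okafor, Marino and Nguyen (High Commissioner); then Achebe and Reyes (Minister Resident).
Among Kowalski, Adeyemi, Yilmaz, Okafor, Marino and Nguyen, Dean of a regional group before not a regional dean: Kowalski, Adeyemi, Yilmaz, Okafor and Marino (Dean of a regional group) before Nguyen (not a regional dean).
Among Kowalski, Adeyemi, Yilmaz, Okafor and Marino, by date of presenting credentials (later first): Kowalski (25 Dec 2017) before Adeyemi (4 Mar 2015) before Yilmaz (1 Feb 2012) before Okafor (16 Feb 2011) before Marino (3 Oct 2009).
Achebe and Reyes are each Dean of a regional group, so the next rule applies.
Among Achebe and Reyes, by date of presenting credentials (later first): Achebe (1 Jun 2001) before Reyes (7 Dec 1999).
So Yilmaz takes precedence.

Yilmaz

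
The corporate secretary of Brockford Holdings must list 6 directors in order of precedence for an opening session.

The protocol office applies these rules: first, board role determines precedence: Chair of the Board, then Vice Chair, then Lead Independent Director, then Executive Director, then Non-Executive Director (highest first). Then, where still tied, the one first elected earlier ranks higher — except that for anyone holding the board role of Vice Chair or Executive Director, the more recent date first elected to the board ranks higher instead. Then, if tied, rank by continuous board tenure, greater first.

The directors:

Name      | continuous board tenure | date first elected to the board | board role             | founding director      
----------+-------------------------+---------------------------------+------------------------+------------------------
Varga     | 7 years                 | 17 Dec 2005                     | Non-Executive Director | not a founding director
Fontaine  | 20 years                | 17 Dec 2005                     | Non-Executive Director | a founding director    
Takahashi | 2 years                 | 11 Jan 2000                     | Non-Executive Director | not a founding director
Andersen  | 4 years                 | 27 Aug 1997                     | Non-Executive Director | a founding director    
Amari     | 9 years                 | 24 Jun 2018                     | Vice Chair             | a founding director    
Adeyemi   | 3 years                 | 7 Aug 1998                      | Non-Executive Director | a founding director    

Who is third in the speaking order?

Adeyemi

By board role: Amari (Vice Chair); then Andersen, Adeyemi, Takahashi, Fontaine and Varga (Non-Executive Director).
Among Andersen, Adeyemi, Takahashi, Fontaine and Varga, by date first elected to the board (earlier first): Andersen (27 Aug 1997) before Adeyemi (7 Aug 1998) before Takahashi (11 Jan 2000) before Fontaine and Varga (17 Dec 2005).
Among Fontaine and Varga, by continuous board tenure (higher first): Fontaine (20 years) before Varga (7 years).
Order: Amari, Andersen, Adeyemi, Takahashi, Fontaine, Varga.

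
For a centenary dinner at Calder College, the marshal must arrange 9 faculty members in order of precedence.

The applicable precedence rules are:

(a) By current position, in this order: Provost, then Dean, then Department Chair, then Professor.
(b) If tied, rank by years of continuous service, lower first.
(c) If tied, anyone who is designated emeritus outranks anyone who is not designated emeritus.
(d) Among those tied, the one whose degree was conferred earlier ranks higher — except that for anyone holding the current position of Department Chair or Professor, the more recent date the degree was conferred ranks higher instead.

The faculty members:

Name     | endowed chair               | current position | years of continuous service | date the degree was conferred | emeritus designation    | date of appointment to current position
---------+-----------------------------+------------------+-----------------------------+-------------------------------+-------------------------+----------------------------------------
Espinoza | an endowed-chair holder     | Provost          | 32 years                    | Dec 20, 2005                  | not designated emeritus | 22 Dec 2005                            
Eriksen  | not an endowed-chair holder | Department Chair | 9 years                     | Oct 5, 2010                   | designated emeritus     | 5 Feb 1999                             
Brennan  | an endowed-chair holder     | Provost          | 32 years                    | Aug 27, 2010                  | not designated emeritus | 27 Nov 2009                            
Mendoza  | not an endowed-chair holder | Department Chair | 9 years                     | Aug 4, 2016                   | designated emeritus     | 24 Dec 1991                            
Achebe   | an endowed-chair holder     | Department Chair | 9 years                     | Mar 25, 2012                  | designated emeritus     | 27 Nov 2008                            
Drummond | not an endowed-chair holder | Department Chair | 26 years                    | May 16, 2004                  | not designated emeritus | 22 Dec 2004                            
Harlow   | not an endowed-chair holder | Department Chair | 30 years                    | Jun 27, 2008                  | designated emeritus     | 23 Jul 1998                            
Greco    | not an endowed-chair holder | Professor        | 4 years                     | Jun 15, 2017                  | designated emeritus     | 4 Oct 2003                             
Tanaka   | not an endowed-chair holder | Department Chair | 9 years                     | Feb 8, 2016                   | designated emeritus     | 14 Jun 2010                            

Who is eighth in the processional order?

By current position: Espinoza and Brennan (Provost); then Mendoza, Tanaka, Achebe, Eriksen, Drummond and Harlow (Department Chair); then Greco (Professor).
Espinoza and Brennan both have years of continuous service 32 years, so the next rule applies.
Espinoza and Brennan are each not designated emeritus, so the next rule applies.
Among Espinoza and Brennan, by date the degree was conferred (earlier first): Espinoza (Dec 20, 2005) before Brennan (Aug 27, 2010).
Among Mendoza, Tanaka, Achebe, Eriksen, Drummond and Harlow, by years of continuous service (lower first): Mendoza, Tanaka, Achebe and Eriksen (9 years) before Drummond (26 years) before Harlow (30 years).
Mendoza, Tanaka, Achebe and Eriksen are each designated emeritus, so the next rule applies.
Among Mendoza, Tanaka, Achebe and Eriksen, by date the degree was conferred (later first) (reversed rule for this group): Mendoza (Aug 4, 2016) before Tanaka (Feb 8, 2016) before Achebe (Mar 25, 2012) before Eriksen (Oct 5, 2010).
Order: Espinoza, Brennan, Mendoza, Tanaka, Achebe, Eriksen, Drummond, Harlow, Greco.

Harlow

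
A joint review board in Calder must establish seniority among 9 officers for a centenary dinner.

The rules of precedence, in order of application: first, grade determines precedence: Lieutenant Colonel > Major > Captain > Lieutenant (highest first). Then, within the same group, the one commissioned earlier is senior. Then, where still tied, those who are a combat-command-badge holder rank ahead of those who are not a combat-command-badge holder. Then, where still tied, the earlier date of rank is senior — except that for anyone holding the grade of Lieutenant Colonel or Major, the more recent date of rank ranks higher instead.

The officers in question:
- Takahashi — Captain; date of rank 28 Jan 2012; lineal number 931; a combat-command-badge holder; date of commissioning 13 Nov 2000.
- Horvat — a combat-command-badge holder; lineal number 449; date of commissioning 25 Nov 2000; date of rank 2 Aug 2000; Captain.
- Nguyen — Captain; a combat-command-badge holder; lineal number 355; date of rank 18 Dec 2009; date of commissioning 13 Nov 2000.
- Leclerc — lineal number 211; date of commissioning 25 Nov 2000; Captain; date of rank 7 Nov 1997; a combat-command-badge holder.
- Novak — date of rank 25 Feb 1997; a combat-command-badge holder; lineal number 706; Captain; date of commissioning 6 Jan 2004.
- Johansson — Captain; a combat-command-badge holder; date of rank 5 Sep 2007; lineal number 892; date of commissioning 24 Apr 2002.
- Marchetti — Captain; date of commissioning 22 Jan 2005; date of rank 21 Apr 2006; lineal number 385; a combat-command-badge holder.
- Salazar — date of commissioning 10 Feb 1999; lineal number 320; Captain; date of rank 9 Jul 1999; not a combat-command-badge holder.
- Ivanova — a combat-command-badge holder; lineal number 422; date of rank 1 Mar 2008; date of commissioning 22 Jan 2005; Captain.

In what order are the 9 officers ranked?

Salazar, Nguyen, Takahashi, Leclerc, Horvat, Johansson, Novak, Marchetti, Ivanova

By grade: Salazar, Nguyen, Takahashi, Leclerc, Horvat, Johansson, Novak, Marchetti and Ivanova (Captain).
Among Salazar, Nguyen, Takahashi, Leclerc, Horvat, Johansson, Novak, Marchetti and Ivanova, by date of commissioning (earlier first): Salazar (10 Feb 1999) before Nguyen and Takahashi (13 Nov 2000) before Leclerc and Horvat (25 Nov 2000) before Johansson (24 Apr 2002) before Novak (6 Jan 2004) before Marchetti and Ivanova (22 Jan 2005).
Nguyen and Takahashi are each a combat-command-badge holder, so the next rule applies.
Among Nguyen and Takahashi, by date of rank (earlier first): Nguyen (18 Dec 2009) before Takahashi (28 Jan 2012).
Leclerc and Horvat are each a combat-command-badge holder, so the next rule applies.
Among Leclerc and Horvat, by date of rank (earlier first): Leclerc (7 Nov 1997) before Horvat (2 Aug 2000).
Marchetti and Ivanova are each a combat-command-badge holder, so the next rule applies.
Among Marchetti and Ivanova, by date of rank (earlier first): Marchetti (21 Apr 2006) before Ivanova (1 Mar 2008).
Full order: Salazar, Nguyen, Takahashi, Leclerc, Horvat, Johansson, Novak, Marchetti, Ivanova.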